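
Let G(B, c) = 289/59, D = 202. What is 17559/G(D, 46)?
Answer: 1035981/289 ≈ 3584.7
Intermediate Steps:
G(B, c) = 289/59 (G(B, c) = 289*(1/59) = 289/59)
17559/G(D, 46) = 17559/(289/59) = 17559*(59/289) = 1035981/289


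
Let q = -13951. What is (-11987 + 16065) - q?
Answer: 18029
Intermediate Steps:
(-11987 + 16065) - q = (-11987 + 16065) - 1*(-13951) = 4078 + 13951 = 18029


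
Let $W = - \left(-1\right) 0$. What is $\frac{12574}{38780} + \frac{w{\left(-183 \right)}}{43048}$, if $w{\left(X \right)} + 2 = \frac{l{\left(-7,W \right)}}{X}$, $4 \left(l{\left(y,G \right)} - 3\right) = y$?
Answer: $\frac{99041014061}{305500463520} \approx 0.32419$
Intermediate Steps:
$W = 0$ ($W = \left(-1\right) 0 = 0$)
$l{\left(y,G \right)} = 3 + \frac{y}{4}$
$w{\left(X \right)} = -2 + \frac{5}{4 X}$ ($w{\left(X \right)} = -2 + \frac{3 + \frac{1}{4} \left(-7\right)}{X} = -2 + \frac{3 - \frac{7}{4}}{X} = -2 + \frac{5}{4 X}$)
$\frac{12574}{38780} + \frac{w{\left(-183 \right)}}{43048} = \frac{12574}{38780} + \frac{-2 + \frac{5}{4 \left(-183\right)}}{43048} = 12574 \cdot \frac{1}{38780} + \left(-2 + \frac{5}{4} \left(- \frac{1}{183}\right)\right) \frac{1}{43048} = \frac{6287}{19390} + \left(-2 - \frac{5}{732}\right) \frac{1}{43048} = \frac{6287}{19390} - \frac{1469}{31511136} = \frac{99041014061}{305500463520}$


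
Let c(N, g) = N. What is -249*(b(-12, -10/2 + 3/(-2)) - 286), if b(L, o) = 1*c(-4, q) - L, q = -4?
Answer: 69222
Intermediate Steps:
b(L, o) = -4 - L (b(L, o) = 1*(-4) - L = -4 - L)
-249*(b(-12, -10/2 + 3/(-2)) - 286) = -249*((-4 - 1*(-12)) - 286) = -249*((-4 + 12) - 286) = -249*(8 - 286) = -249*(-278) = 69222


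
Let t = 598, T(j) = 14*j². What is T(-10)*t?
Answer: 837200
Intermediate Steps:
T(-10)*t = (14*(-10)²)*598 = (14*100)*598 = 1400*598 = 837200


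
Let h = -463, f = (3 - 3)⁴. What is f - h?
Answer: 463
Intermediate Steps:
f = 0 (f = 0⁴ = 0)
f - h = 0 - 1*(-463) = 0 + 463 = 463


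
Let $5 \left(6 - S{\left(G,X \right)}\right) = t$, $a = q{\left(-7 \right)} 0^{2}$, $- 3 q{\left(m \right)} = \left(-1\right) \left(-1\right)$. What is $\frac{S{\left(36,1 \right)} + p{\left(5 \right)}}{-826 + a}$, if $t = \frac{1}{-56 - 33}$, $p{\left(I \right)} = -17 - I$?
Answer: $\frac{1017}{52510} \approx 0.019368$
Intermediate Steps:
$q{\left(m \right)} = - \frac{1}{3}$ ($q{\left(m \right)} = - \frac{\left(-1\right) \left(-1\right)}{3} = \left(- \frac{1}{3}\right) 1 = - \frac{1}{3}$)
$a = 0$ ($a = - \frac{0^{2}}{3} = \left(- \frac{1}{3}\right) 0 = 0$)
$t = - \frac{1}{89}$ ($t = \frac{1}{-89} = - \frac{1}{89} \approx -0.011236$)
$S{\left(G,X \right)} = \frac{2671}{445}$ ($S{\left(G,X \right)} = 6 - - \frac{1}{445} = 6 + \frac{1}{445} = \frac{2671}{445}$)
$\frac{S{\left(36,1 \right)} + p{\left(5 \right)}}{-826 + a} = \frac{\frac{2671}{445} - 22}{-826 + 0} = \frac{\frac{2671}{445} - 22}{-826} = \left(\frac{2671}{445} - 22\right) \left(- \frac{1}{826}\right) = \left(- \frac{7119}{445}\right) \left(- \frac{1}{826}\right) = \frac{1017}{52510}$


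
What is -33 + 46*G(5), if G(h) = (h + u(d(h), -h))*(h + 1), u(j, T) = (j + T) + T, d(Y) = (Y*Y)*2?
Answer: 12387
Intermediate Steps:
d(Y) = 2*Y² (d(Y) = Y²*2 = 2*Y²)
u(j, T) = j + 2*T (u(j, T) = (T + j) + T = j + 2*T)
G(h) = (1 + h)*(-h + 2*h²) (G(h) = (h + (2*h² + 2*(-h)))*(h + 1) = (h + (2*h² - 2*h))*(1 + h) = (h + (-2*h + 2*h²))*(1 + h) = (-h + 2*h²)*(1 + h) = (1 + h)*(-h + 2*h²))
-33 + 46*G(5) = -33 + 46*(5*(-1 + 5 + 2*5²)) = -33 + 46*(5*(-1 + 5 + 2*25)) = -33 + 46*(5*(-1 + 5 + 50)) = -33 + 46*(5*54) = -33 + 46*270 = -33 + 12420 = 12387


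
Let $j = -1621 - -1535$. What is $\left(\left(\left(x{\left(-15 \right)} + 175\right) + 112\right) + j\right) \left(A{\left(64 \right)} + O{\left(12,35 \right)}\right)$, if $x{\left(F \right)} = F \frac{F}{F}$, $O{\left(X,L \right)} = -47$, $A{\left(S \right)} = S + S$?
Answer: $15066$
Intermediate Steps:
$A{\left(S \right)} = 2 S$
$x{\left(F \right)} = F$ ($x{\left(F \right)} = F 1 = F$)
$j = -86$ ($j = -1621 + 1535 = -86$)
$\left(\left(\left(x{\left(-15 \right)} + 175\right) + 112\right) + j\right) \left(A{\left(64 \right)} + O{\left(12,35 \right)}\right) = \left(\left(\left(-15 + 175\right) + 112\right) - 86\right) \left(2 \cdot 64 - 47\right) = \left(\left(160 + 112\right) - 86\right) \left(128 - 47\right) = \left(272 - 86\right) 81 = 186 \cdot 81 = 15066$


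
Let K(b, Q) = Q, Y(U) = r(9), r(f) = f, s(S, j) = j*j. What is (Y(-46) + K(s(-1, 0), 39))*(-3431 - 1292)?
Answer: -226704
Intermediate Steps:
s(S, j) = j**2
Y(U) = 9
(Y(-46) + K(s(-1, 0), 39))*(-3431 - 1292) = (9 + 39)*(-3431 - 1292) = 48*(-4723) = -226704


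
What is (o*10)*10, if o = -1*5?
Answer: -500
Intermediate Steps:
o = -5
(o*10)*10 = -5*10*10 = -50*10 = -500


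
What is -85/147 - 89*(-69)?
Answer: 902642/147 ≈ 6140.4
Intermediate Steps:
-85/147 - 89*(-69) = -85*1/147 + 6141 = -85/147 + 6141 = 902642/147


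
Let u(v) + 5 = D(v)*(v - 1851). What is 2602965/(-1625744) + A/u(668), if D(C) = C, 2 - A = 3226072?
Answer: 3187773457795/1284742570256 ≈ 2.4813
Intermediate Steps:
A = -3226070 (A = 2 - 1*3226072 = 2 - 3226072 = -3226070)
u(v) = -5 + v*(-1851 + v) (u(v) = -5 + v*(v - 1851) = -5 + v*(-1851 + v))
2602965/(-1625744) + A/u(668) = 2602965/(-1625744) - 3226070/(-5 + 668**2 - 1851*668) = 2602965*(-1/1625744) - 3226070/(-5 + 446224 - 1236468) = -2602965/1625744 - 3226070/(-790249) = -2602965/1625744 - 3226070*(-1/790249) = -2602965/1625744 + 3226070/790249 = 3187773457795/1284742570256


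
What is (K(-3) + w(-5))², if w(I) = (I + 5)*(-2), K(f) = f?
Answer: 9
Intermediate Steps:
w(I) = -10 - 2*I (w(I) = (5 + I)*(-2) = -10 - 2*I)
(K(-3) + w(-5))² = (-3 + (-10 - 2*(-5)))² = (-3 + (-10 + 10))² = (-3 + 0)² = (-3)² = 9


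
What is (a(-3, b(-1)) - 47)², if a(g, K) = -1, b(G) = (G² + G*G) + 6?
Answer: 2304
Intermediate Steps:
b(G) = 6 + 2*G² (b(G) = (G² + G²) + 6 = 2*G² + 6 = 6 + 2*G²)
(a(-3, b(-1)) - 47)² = (-1 - 47)² = (-48)² = 2304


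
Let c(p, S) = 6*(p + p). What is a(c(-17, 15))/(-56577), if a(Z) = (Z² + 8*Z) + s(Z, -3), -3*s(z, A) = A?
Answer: -39985/56577 ≈ -0.70674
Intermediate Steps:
c(p, S) = 12*p (c(p, S) = 6*(2*p) = 12*p)
s(z, A) = -A/3
a(Z) = 1 + Z² + 8*Z (a(Z) = (Z² + 8*Z) - ⅓*(-3) = (Z² + 8*Z) + 1 = 1 + Z² + 8*Z)
a(c(-17, 15))/(-56577) = (1 + (12*(-17))² + 8*(12*(-17)))/(-56577) = (1 + (-204)² + 8*(-204))*(-1/56577) = (1 + 41616 - 1632)*(-1/56577) = 39985*(-1/56577) = -39985/56577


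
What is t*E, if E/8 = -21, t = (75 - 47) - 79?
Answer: 8568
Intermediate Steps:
t = -51 (t = 28 - 79 = -51)
E = -168 (E = 8*(-21) = -168)
t*E = -51*(-168) = 8568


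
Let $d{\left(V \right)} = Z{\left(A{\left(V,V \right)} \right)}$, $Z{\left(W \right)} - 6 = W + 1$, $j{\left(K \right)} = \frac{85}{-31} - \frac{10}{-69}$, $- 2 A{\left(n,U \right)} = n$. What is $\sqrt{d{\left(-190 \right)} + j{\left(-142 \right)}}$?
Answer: $\frac{\sqrt{454800597}}{2139} \approx 9.9701$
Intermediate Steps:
$A{\left(n,U \right)} = - \frac{n}{2}$
$j{\left(K \right)} = - \frac{5555}{2139}$ ($j{\left(K \right)} = 85 \left(- \frac{1}{31}\right) - - \frac{10}{69} = - \frac{85}{31} + \frac{10}{69} = - \frac{5555}{2139}$)
$Z{\left(W \right)} = 7 + W$ ($Z{\left(W \right)} = 6 + \left(W + 1\right) = 6 + \left(1 + W\right) = 7 + W$)
$d{\left(V \right)} = 7 - \frac{V}{2}$
$\sqrt{d{\left(-190 \right)} + j{\left(-142 \right)}} = \sqrt{\left(7 - -95\right) - \frac{5555}{2139}} = \sqrt{\left(7 + 95\right) - \frac{5555}{2139}} = \sqrt{102 - \frac{5555}{2139}} = \sqrt{\frac{212623}{2139}} = \frac{\sqrt{454800597}}{2139}$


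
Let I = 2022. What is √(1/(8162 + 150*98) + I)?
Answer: √1056840873830/22862 ≈ 44.967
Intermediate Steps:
√(1/(8162 + 150*98) + I) = √(1/(8162 + 150*98) + 2022) = √(1/(8162 + 14700) + 2022) = √(1/22862 + 2022) = √(46226965/22862) = √1056840873830/22862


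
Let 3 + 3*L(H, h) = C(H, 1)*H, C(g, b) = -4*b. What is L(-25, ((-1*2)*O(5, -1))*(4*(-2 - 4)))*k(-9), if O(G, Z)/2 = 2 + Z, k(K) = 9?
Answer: 291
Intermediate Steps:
O(G, Z) = 4 + 2*Z (O(G, Z) = 2*(2 + Z) = 4 + 2*Z)
L(H, h) = -1 - 4*H/3 (L(H, h) = -1 + ((-4*1)*H)/3 = -1 + (-4*H)/3 = -1 - 4*H/3)
L(-25, ((-1*2)*O(5, -1))*(4*(-2 - 4)))*k(-9) = (-1 - 4/3*(-25))*9 = (-1 + 100/3)*9 = (97/3)*9 = 291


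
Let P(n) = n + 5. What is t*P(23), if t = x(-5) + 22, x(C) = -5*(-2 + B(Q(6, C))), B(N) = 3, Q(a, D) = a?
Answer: 476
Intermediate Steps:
P(n) = 5 + n
x(C) = -5 (x(C) = -5*(-2 + 3) = -5*1 = -5)
t = 17 (t = -5 + 22 = 17)
t*P(23) = 17*(5 + 23) = 17*28 = 476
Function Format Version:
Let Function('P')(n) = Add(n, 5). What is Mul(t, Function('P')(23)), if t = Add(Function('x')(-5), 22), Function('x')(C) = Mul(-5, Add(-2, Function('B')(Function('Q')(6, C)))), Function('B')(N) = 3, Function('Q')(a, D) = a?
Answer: 476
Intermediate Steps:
Function('P')(n) = Add(5, n)
Function('x')(C) = -5 (Function('x')(C) = Mul(-5, Add(-2, 3)) = Mul(-5, 1) = -5)
t = 17 (t = Add(-5, 22) = 17)
Mul(t, Function('P')(23)) = Mul(17, Add(5, 23)) = Mul(17, 28) = 476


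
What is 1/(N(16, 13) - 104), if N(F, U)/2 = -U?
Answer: -1/130 ≈ -0.0076923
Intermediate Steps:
N(F, U) = -2*U (N(F, U) = 2*(-U) = -2*U)
1/(N(16, 13) - 104) = 1/(-2*13 - 104) = 1/(-26 - 104) = 1/(-130) = -1/130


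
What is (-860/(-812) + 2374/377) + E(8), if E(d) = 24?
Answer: 82749/2639 ≈ 31.356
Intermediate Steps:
(-860/(-812) + 2374/377) + E(8) = (-860/(-812) + 2374/377) + 24 = (-860*(-1/812) + 2374*(1/377)) + 24 = (215/203 + 2374/377) + 24 = 19413/2639 + 24 = 82749/2639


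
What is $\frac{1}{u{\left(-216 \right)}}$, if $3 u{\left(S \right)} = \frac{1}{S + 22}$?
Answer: $-582$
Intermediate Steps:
$u{\left(S \right)} = \frac{1}{3 \left(22 + S\right)}$ ($u{\left(S \right)} = \frac{1}{3 \left(S + 22\right)} = \frac{1}{3 \left(22 + S\right)}$)
$\frac{1}{u{\left(-216 \right)}} = \frac{1}{\frac{1}{3} \frac{1}{22 - 216}} = \frac{1}{\frac{1}{3} \frac{1}{-194}} = \frac{1}{\frac{1}{3} \left(- \frac{1}{194}\right)} = \frac{1}{- \frac{1}{582}} = -582$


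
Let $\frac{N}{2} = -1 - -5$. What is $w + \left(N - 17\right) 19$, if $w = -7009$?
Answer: $-7180$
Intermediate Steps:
$N = 8$ ($N = 2 \left(-1 - -5\right) = 2 \left(-1 + 5\right) = 2 \cdot 4 = 8$)
$w + \left(N - 17\right) 19 = -7009 + \left(8 - 17\right) 19 = -7009 - 171 = -7180$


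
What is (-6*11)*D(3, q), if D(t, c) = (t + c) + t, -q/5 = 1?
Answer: -66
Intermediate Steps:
q = -5 (q = -5*1 = -5)
D(t, c) = c + 2*t (D(t, c) = (c + t) + t = c + 2*t)
(-6*11)*D(3, q) = (-6*11)*(-5 + 2*3) = -66*(-5 + 6) = -66*1 = -66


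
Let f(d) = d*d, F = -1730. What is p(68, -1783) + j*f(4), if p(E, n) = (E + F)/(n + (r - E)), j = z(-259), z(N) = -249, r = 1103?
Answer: -1489185/374 ≈ -3981.8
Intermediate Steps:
j = -249
f(d) = d²
p(E, n) = (-1730 + E)/(1103 + n - E) (p(E, n) = (E - 1730)/(n + (1103 - E)) = (-1730 + E)/(1103 + n - E))
p(68, -1783) + j*f(4) = (-1730 + 68)/(1103 - 1783 - 1*68) - 249*4² = -1662/(1103 - 1783 - 68) - 249*16 = -1662/(-748) - 3984 = -1/748*(-1662) - 3984 = 831/374 - 3984 = -1489185/374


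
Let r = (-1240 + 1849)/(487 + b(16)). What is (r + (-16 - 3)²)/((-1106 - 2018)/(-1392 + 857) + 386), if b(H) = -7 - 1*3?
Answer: 15408535/16665903 ≈ 0.92455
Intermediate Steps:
b(H) = -10 (b(H) = -7 - 3 = -10)
r = 203/159 (r = (-1240 + 1849)/(487 - 10) = 609/477 = 609*(1/477) = 203/159 ≈ 1.2767)
(r + (-16 - 3)²)/((-1106 - 2018)/(-1392 + 857) + 386) = (203/159 + (-16 - 3)²)/((-1106 - 2018)/(-1392 + 857) + 386) = (203/159 + (-19)²)/(-3124/(-535) + 386) = (203/159 + 361)/(-3124*(-1/535) + 386) = 57602/(159*(3124/535 + 386)) = 57602/(159*(209634/535)) = (57602/159)*(535/209634) = 15408535/16665903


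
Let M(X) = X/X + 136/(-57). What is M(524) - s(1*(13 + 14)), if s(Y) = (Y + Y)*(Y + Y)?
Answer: -166291/57 ≈ -2917.4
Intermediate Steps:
s(Y) = 4*Y**2 (s(Y) = (2*Y)*(2*Y) = 4*Y**2)
M(X) = -79/57 (M(X) = 1 + 136*(-1/57) = 1 - 136/57 = -79/57)
M(524) - s(1*(13 + 14)) = -79/57 - 4*(1*(13 + 14))**2 = -79/57 - 4*(1*27)**2 = -79/57 - 4*27**2 = -79/57 - 4*729 = -79/57 - 1*2916 = -79/57 - 2916 = -166291/57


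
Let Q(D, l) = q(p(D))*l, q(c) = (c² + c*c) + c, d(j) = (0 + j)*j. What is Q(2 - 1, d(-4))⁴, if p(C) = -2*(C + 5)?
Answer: 380291185115136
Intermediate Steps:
d(j) = j² (d(j) = j*j = j²)
p(C) = -10 - 2*C (p(C) = -2*(5 + C) = -10 - 2*C)
q(c) = c + 2*c² (q(c) = (c² + c²) + c = 2*c² + c = c + 2*c²)
Q(D, l) = l*(-19 - 4*D)*(-10 - 2*D) (Q(D, l) = ((-10 - 2*D)*(1 + 2*(-10 - 2*D)))*l = ((-10 - 2*D)*(1 + (-20 - 4*D)))*l = ((-10 - 2*D)*(-19 - 4*D))*l = ((-19 - 4*D)*(-10 - 2*D))*l = l*(-19 - 4*D)*(-10 - 2*D))
Q(2 - 1, d(-4))⁴ = (2*(-4)²*(5 + (2 - 1))*(19 + 4*(2 - 1)))⁴ = (2*16*(5 + 1)*(19 + 4*1))⁴ = (2*16*6*(19 + 4))⁴ = (2*16*6*23)⁴ = 4416⁴ = 380291185115136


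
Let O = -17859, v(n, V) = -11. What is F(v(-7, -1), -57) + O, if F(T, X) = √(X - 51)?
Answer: -17859 + 6*I*√3 ≈ -17859.0 + 10.392*I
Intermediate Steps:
F(T, X) = √(-51 + X)
F(v(-7, -1), -57) + O = √(-51 - 57) - 17859 = √(-108) - 17859 = 6*I*√3 - 17859 = -17859 + 6*I*√3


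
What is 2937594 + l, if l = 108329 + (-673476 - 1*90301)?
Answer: 2282146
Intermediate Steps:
l = -655448 (l = 108329 + (-673476 - 90301) = 108329 - 763777 = -655448)
2937594 + l = 2937594 - 655448 = 2282146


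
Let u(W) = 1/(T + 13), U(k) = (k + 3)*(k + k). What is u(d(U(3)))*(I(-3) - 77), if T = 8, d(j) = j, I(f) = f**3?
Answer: -104/21 ≈ -4.9524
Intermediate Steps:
U(k) = 2*k*(3 + k) (U(k) = (3 + k)*(2*k) = 2*k*(3 + k))
u(W) = 1/21 (u(W) = 1/(8 + 13) = 1/21)
u(d(U(3)))*(I(-3) - 77) = ((-3)**3 - 77)/21 = (-27 - 77)/21 = (1/21)*(-104) = -104/21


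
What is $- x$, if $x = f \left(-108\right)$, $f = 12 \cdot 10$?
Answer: $12960$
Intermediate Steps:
$f = 120$
$x = -12960$ ($x = 120 \left(-108\right) = -12960$)
$- x = \left(-1\right) \left(-12960\right) = 12960$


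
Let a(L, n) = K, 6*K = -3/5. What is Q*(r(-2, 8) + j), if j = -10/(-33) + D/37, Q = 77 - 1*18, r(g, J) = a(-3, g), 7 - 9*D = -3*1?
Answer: 503683/36630 ≈ 13.751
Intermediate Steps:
K = -⅒ (K = (-3/5)/6 = (-3*⅕)/6 = (⅙)*(-⅗) = -⅒ ≈ -0.10000)
a(L, n) = -⅒
D = 10/9 (D = 7/9 - (-1)/3 = 7/9 - ⅑*(-3) = 7/9 + ⅓ = 10/9 ≈ 1.1111)
r(g, J) = -⅒
Q = 59 (Q = 77 - 18 = 59)
j = 1220/3663 (j = -10/(-33) + (10/9)/37 = -10*(-1/33) + (10/9)*(1/37) = 10/33 + 10/333 = 1220/3663 ≈ 0.33306)
Q*(r(-2, 8) + j) = 59*(-⅒ + 1220/3663) = 59*(8537/36630) = 503683/36630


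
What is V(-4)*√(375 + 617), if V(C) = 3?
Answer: 12*√62 ≈ 94.488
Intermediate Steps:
V(-4)*√(375 + 617) = 3*√(375 + 617) = 3*√992 = 3*(4*√62) = 12*√62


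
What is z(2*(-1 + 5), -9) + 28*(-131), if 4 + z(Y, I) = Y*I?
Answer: -3744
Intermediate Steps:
z(Y, I) = -4 + I*Y (z(Y, I) = -4 + Y*I = -4 + I*Y)
z(2*(-1 + 5), -9) + 28*(-131) = (-4 - 18*(-1 + 5)) + 28*(-131) = (-4 - 18*4) - 3668 = (-4 - 9*8) - 3668 = (-4 - 72) - 3668 = -76 - 3668 = -3744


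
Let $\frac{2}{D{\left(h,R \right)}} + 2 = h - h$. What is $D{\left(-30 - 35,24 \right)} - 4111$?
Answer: $-4112$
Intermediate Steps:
$D{\left(h,R \right)} = -1$ ($D{\left(h,R \right)} = \frac{2}{-2 + \left(h - h\right)} = \frac{2}{-2 + 0} = \frac{2}{-2} = 2 \left(- \frac{1}{2}\right) = -1$)
$D{\left(-30 - 35,24 \right)} - 4111 = -1 - 4111 = -4112$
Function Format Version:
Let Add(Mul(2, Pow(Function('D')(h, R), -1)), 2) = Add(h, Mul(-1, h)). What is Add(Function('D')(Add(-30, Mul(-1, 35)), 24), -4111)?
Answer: -4112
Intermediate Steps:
Function('D')(h, R) = -1 (Function('D')(h, R) = Mul(2, Pow(Add(-2, Add(h, Mul(-1, h))), -1)) = Mul(2, Pow(Add(-2, 0), -1)) = Mul(2, Pow(-2, -1)) = Mul(2, Rational(-1, 2)) = -1)
Add(Function('D')(Add(-30, Mul(-1, 35)), 24), -4111) = Add(-1, -4111) = -4112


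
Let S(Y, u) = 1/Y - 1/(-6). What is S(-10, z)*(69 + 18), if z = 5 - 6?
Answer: 29/5 ≈ 5.8000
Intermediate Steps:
z = -1
S(Y, u) = 1/6 + 1/Y (S(Y, u) = 1/Y - 1*(-1/6) = 1/Y + 1/6 = 1/6 + 1/Y)
S(-10, z)*(69 + 18) = ((1/6)*(6 - 10)/(-10))*(69 + 18) = ((1/6)*(-1/10)*(-4))*87 = (1/15)*87 = 29/5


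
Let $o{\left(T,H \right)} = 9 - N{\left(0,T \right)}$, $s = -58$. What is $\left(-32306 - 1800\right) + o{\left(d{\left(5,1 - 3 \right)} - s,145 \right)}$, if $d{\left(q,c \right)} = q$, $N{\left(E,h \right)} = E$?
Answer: $-34097$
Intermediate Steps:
$o{\left(T,H \right)} = 9$ ($o{\left(T,H \right)} = 9 - 0 = 9 + 0 = 9$)
$\left(-32306 - 1800\right) + o{\left(d{\left(5,1 - 3 \right)} - s,145 \right)} = \left(-32306 - 1800\right) + 9 = -34106 + 9 = -34097$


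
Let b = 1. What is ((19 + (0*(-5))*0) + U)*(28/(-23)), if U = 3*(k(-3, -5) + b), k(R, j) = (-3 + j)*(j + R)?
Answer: -5992/23 ≈ -260.52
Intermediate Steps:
k(R, j) = (-3 + j)*(R + j)
U = 195 (U = 3*(((-5)² - 3*(-3) - 3*(-5) - 3*(-5)) + 1) = 3*((25 + 9 + 15 + 15) + 1) = 3*(64 + 1) = 3*65 = 195)
((19 + (0*(-5))*0) + U)*(28/(-23)) = ((19 + (0*(-5))*0) + 195)*(28/(-23)) = ((19 + 0*0) + 195)*(28*(-1/23)) = ((19 + 0) + 195)*(-28/23) = (19 + 195)*(-28/23) = 214*(-28/23) = -5992/23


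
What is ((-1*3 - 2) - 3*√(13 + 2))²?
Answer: 160 + 30*√15 ≈ 276.19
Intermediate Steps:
((-1*3 - 2) - 3*√(13 + 2))² = ((-3 - 2) - 3*√15)² = (-5 - 3*√15)²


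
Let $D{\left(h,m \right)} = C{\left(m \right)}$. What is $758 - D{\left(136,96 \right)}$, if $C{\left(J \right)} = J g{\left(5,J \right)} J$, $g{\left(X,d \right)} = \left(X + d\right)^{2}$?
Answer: $-94011658$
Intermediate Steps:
$C{\left(J \right)} = J^{2} \left(5 + J\right)^{2}$ ($C{\left(J \right)} = J \left(5 + J\right)^{2} J = J^{2} \left(5 + J\right)^{2}$)
$D{\left(h,m \right)} = m^{2} \left(5 + m\right)^{2}$
$758 - D{\left(136,96 \right)} = 758 - 96^{2} \left(5 + 96\right)^{2} = 758 - 9216 \cdot 101^{2} = 758 - 9216 \cdot 10201 = 758 - 94012416 = -94011658$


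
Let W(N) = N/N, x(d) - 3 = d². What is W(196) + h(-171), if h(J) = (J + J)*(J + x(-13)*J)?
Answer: 10117387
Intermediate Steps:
x(d) = 3 + d²
W(N) = 1
h(J) = 346*J² (h(J) = (J + J)*(J + (3 + (-13)²)*J) = (2*J)*(J + (3 + 169)*J) = (2*J)*(J + 172*J) = (2*J)*(173*J) = 346*J²)
W(196) + h(-171) = 1 + 346*(-171)² = 1 + 346*29241 = 1 + 10117386 = 10117387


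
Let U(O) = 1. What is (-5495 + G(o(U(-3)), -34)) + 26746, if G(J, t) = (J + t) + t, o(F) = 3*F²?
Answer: 21186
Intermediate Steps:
G(J, t) = J + 2*t
(-5495 + G(o(U(-3)), -34)) + 26746 = (-5495 + (3*1² + 2*(-34))) + 26746 = (-5495 + (3*1 - 68)) + 26746 = (-5495 + (3 - 68)) + 26746 = (-5495 - 65) + 26746 = -5560 + 26746 = 21186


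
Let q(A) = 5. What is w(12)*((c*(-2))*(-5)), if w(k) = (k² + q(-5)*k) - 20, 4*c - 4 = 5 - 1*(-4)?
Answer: 5980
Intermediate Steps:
c = 13/4 (c = 1 + (5 - 1*(-4))/4 = 1 + (5 + 4)/4 = 1 + (¼)*9 = 1 + 9/4 = 13/4 ≈ 3.2500)
w(k) = -20 + k² + 5*k (w(k) = (k² + 5*k) - 20 = -20 + k² + 5*k)
w(12)*((c*(-2))*(-5)) = (-20 + 12² + 5*12)*(((13/4)*(-2))*(-5)) = (-20 + 144 + 60)*(-13/2*(-5)) = 184*(65/2) = 5980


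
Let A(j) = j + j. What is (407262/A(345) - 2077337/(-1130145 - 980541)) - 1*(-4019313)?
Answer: 975746888979947/242728890 ≈ 4.0199e+6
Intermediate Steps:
A(j) = 2*j
(407262/A(345) - 2077337/(-1130145 - 980541)) - 1*(-4019313) = (407262/((2*345)) - 2077337/(-1130145 - 980541)) - 1*(-4019313) = (407262/690 - 2077337/(-2110686)) + 4019313 = (407262*(1/690) - 2077337*(-1/2110686)) + 4019313 = (67877/115 + 2077337/2110686) + 4019313 = 143505927377/242728890 + 4019313 = 975746888979947/242728890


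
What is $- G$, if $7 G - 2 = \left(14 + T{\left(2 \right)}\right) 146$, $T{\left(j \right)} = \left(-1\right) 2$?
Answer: $- \frac{1754}{7} \approx -250.57$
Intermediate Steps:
$T{\left(j \right)} = -2$
$G = \frac{1754}{7}$ ($G = \frac{2}{7} + \frac{\left(14 - 2\right) 146}{7} = \frac{2}{7} + \frac{12 \cdot 146}{7} = \frac{2}{7} + \frac{1}{7} \cdot 1752 = \frac{2}{7} + \frac{1752}{7} = \frac{1754}{7} \approx 250.57$)
$- G = \left(-1\right) \frac{1754}{7} = - \frac{1754}{7}$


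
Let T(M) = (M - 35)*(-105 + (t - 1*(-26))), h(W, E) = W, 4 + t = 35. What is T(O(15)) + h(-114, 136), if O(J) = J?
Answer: 846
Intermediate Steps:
t = 31 (t = -4 + 35 = 31)
T(M) = 1680 - 48*M (T(M) = (M - 35)*(-105 + (31 - 1*(-26))) = (-35 + M)*(-105 + (31 + 26)) = (-35 + M)*(-105 + 57) = (-35 + M)*(-48) = 1680 - 48*M)
T(O(15)) + h(-114, 136) = (1680 - 48*15) - 114 = (1680 - 720) - 114 = 960 - 114 = 846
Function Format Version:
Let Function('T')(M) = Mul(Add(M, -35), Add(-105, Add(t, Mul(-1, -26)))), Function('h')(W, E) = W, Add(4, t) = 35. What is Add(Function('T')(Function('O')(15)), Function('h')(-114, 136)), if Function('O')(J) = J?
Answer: 846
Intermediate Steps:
t = 31 (t = Add(-4, 35) = 31)
Function('T')(M) = Add(1680, Mul(-48, M)) (Function('T')(M) = Mul(Add(M, -35), Add(-105, Add(31, Mul(-1, -26)))) = Mul(Add(-35, M), Add(-105, Add(31, 26))) = Mul(Add(-35, M), Add(-105, 57)) = Mul(Add(-35, M), -48) = Add(1680, Mul(-48, M)))
Add(Function('T')(Function('O')(15)), Function('h')(-114, 136)) = Add(Add(1680, Mul(-48, 15)), -114) = Add(Add(1680, -720), -114) = Add(960, -114) = 846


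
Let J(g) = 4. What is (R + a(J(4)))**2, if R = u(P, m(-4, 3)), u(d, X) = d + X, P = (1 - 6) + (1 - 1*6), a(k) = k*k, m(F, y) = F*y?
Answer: 36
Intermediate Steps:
a(k) = k**2
P = -10 (P = -5 + (1 - 6) = -5 - 5 = -10)
u(d, X) = X + d
R = -22 (R = -4*3 - 10 = -12 - 10 = -22)
(R + a(J(4)))**2 = (-22 + 4**2)**2 = (-22 + 16)**2 = (-6)**2 = 36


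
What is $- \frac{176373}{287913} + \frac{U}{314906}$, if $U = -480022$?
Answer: $- \frac{32290915004}{15110921863} \approx -2.1369$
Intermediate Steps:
$- \frac{176373}{287913} + \frac{U}{314906} = - \frac{176373}{287913} - \frac{480022}{314906} = \left(-176373\right) \frac{1}{287913} - \frac{240011}{157453} = - \frac{58791}{95971} - \frac{240011}{157453} = - \frac{32290915004}{15110921863}$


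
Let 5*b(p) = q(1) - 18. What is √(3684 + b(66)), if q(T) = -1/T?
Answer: √92005/5 ≈ 60.665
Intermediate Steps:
b(p) = -19/5 (b(p) = (-1/1 - 18)/5 = (-1*1 - 18)/5 = (-1 - 18)/5 = (⅕)*(-19) = -19/5)
√(3684 + b(66)) = √(3684 - 19/5) = √(18401/5) = √92005/5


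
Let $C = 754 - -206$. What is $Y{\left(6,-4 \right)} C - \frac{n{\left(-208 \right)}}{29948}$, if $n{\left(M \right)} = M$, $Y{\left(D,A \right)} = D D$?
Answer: $\frac{258750772}{7487} \approx 34560.0$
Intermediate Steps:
$Y{\left(D,A \right)} = D^{2}$
$C = 960$ ($C = 754 + \left(-120 + 326\right) = 754 + 206 = 960$)
$Y{\left(6,-4 \right)} C - \frac{n{\left(-208 \right)}}{29948} = 6^{2} \cdot 960 - - \frac{208}{29948} = 36 \cdot 960 - \left(-208\right) \frac{1}{29948} = 34560 - - \frac{52}{7487} = 34560 + \frac{52}{7487} = \frac{258750772}{7487}$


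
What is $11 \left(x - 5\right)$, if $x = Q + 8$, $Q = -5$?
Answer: $-22$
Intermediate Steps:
$x = 3$ ($x = -5 + 8 = 3$)
$11 \left(x - 5\right) = 11 \left(3 - 5\right) = 11 \left(-2\right) = -22$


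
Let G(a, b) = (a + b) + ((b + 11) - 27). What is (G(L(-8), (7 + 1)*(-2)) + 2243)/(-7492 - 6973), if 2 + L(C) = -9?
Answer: -2184/14465 ≈ -0.15099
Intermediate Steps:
L(C) = -11 (L(C) = -2 - 9 = -11)
G(a, b) = -16 + a + 2*b (G(a, b) = (a + b) + ((11 + b) - 27) = (a + b) + (-16 + b) = -16 + a + 2*b)
(G(L(-8), (7 + 1)*(-2)) + 2243)/(-7492 - 6973) = ((-16 - 11 + 2*((7 + 1)*(-2))) + 2243)/(-7492 - 6973) = ((-16 - 11 + 2*(8*(-2))) + 2243)/(-14465) = ((-16 - 11 + 2*(-16)) + 2243)*(-1/14465) = ((-16 - 11 - 32) + 2243)*(-1/14465) = (-59 + 2243)*(-1/14465) = 2184*(-1/14465) = -2184/14465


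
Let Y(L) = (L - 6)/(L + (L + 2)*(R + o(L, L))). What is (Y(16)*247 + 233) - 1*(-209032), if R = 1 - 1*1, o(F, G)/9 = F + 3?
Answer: 24902630/119 ≈ 2.0927e+5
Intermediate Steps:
o(F, G) = 27 + 9*F (o(F, G) = 9*(F + 3) = 9*(3 + F) = 27 + 9*F)
R = 0 (R = 1 - 1 = 0)
Y(L) = (-6 + L)/(L + (2 + L)*(27 + 9*L)) (Y(L) = (L - 6)/(L + (L + 2)*(0 + (27 + 9*L))) = (-6 + L)/(L + (2 + L)*(27 + 9*L)))
(Y(16)*247 + 233) - 1*(-209032) = (((-6 + 16)/(54 + 9*16² + 46*16))*247 + 233) - 1*(-209032) = ((10/(54 + 9*256 + 736))*247 + 233) + 209032 = ((10/(54 + 2304 + 736))*247 + 233) + 209032 = ((10/3094)*247 + 233) + 209032 = (((1/3094)*10)*247 + 233) + 209032 = ((5/1547)*247 + 233) + 209032 = (95/119 + 233) + 209032 = 27822/119 + 209032 = 24902630/119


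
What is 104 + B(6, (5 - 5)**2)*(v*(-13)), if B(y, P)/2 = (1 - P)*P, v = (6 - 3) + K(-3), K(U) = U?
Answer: 104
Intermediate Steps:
v = 0 (v = (6 - 3) - 3 = 3 - 3 = 0)
B(y, P) = 2*P*(1 - P) (B(y, P) = 2*((1 - P)*P) = 2*(P*(1 - P)) = 2*P*(1 - P))
104 + B(6, (5 - 5)**2)*(v*(-13)) = 104 + (2*(5 - 5)**2*(1 - (5 - 5)**2))*(0*(-13)) = 104 + (2*0**2*(1 - 1*0**2))*0 = 104 + (2*0*(1 - 1*0))*0 = 104 + (2*0*(1 + 0))*0 = 104 + (2*0*1)*0 = 104 + 0*0 = 104 + 0 = 104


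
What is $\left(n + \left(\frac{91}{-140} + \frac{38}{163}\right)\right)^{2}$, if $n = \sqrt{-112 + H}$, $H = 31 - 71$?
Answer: $\frac{\left(-1359 + 6520 i \sqrt{38}\right)^{2}}{10627600} \approx -151.83 - 10.279 i$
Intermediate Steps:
$H = -40$ ($H = 31 - 71 = -40$)
$n = 2 i \sqrt{38}$ ($n = \sqrt{-112 - 40} = \sqrt{-152} = 2 i \sqrt{38} \approx 12.329 i$)
$\left(n + \left(\frac{91}{-140} + \frac{38}{163}\right)\right)^{2} = \left(2 i \sqrt{38} + \left(\frac{91}{-140} + \frac{38}{163}\right)\right)^{2} = \left(2 i \sqrt{38} + \left(91 \left(- \frac{1}{140}\right) + 38 \cdot \frac{1}{163}\right)\right)^{2} = \left(2 i \sqrt{38} + \left(- \frac{13}{20} + \frac{38}{163}\right)\right)^{2} = \left(2 i \sqrt{38} - \frac{1359}{3260}\right)^{2} = \left(- \frac{1359}{3260} + 2 i \sqrt{38}\right)^{2}$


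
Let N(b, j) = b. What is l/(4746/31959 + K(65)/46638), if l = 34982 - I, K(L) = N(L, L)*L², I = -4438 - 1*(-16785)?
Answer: 3748617162630/999787147 ≈ 3749.4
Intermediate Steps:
I = 12347 (I = -4438 + 16785 = 12347)
K(L) = L³ (K(L) = L*L² = L³)
l = 22635 (l = 34982 - 1*12347 = 34982 - 12347 = 22635)
l/(4746/31959 + K(65)/46638) = 22635/(4746/31959 + 65³/46638) = 22635/(4746*(1/31959) + 274625*(1/46638)) = 22635/(1582/10653 + 274625/46638) = 22635/(999787147/165611538) = 22635*(165611538/999787147) = 3748617162630/999787147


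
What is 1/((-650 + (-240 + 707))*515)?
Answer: -1/94245 ≈ -1.0611e-5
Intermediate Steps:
1/((-650 + (-240 + 707))*515) = 1/((-650 + 467)*515) = 1/(-183*515) = 1/(-94245) = -1/94245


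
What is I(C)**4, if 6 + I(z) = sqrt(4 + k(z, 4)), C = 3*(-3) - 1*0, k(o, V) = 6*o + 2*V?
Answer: (6 - I*sqrt(42))**4 ≈ -6012.0 + 933.23*I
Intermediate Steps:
k(o, V) = 2*V + 6*o
C = -9 (C = -9 + 0 = -9)
I(z) = -6 + sqrt(12 + 6*z) (I(z) = -6 + sqrt(4 + (2*4 + 6*z)) = -6 + sqrt(4 + (8 + 6*z)) = -6 + sqrt(12 + 6*z))
I(C)**4 = (-6 + sqrt(12 + 6*(-9)))**4 = (-6 + sqrt(12 - 54))**4 = (-6 + sqrt(-42))**4 = (-6 + I*sqrt(42))**4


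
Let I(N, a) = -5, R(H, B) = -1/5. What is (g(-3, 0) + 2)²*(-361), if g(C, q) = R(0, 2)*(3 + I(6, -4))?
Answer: -51984/25 ≈ -2079.4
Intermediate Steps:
R(H, B) = -⅕ (R(H, B) = -1*⅕ = -⅕)
g(C, q) = ⅖ (g(C, q) = -(3 - 5)/5 = -⅕*(-2) = ⅖)
(g(-3, 0) + 2)²*(-361) = (⅖ + 2)²*(-361) = (12/5)²*(-361) = (144/25)*(-361) = -51984/25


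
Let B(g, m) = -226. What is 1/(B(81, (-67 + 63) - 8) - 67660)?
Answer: -1/67886 ≈ -1.4731e-5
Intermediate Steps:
1/(B(81, (-67 + 63) - 8) - 67660) = 1/(-226 - 67660) = 1/(-67886) = -1/67886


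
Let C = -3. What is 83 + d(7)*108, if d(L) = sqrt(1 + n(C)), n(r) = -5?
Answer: 83 + 216*I ≈ 83.0 + 216.0*I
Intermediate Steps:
d(L) = 2*I (d(L) = sqrt(1 - 5) = sqrt(-4) = 2*I)
83 + d(7)*108 = 83 + (2*I)*108 = 83 + 216*I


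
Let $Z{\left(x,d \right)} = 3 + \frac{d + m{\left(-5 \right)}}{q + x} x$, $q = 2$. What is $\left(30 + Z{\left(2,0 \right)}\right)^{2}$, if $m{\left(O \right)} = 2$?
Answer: $1156$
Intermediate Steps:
$Z{\left(x,d \right)} = 3 + \frac{x \left(2 + d\right)}{2 + x}$ ($Z{\left(x,d \right)} = 3 + \frac{d + 2}{2 + x} x = 3 + \frac{2 + d}{2 + x} x = 3 + \frac{x \left(2 + d\right)}{2 + x}$)
$\left(30 + Z{\left(2,0 \right)}\right)^{2} = \left(30 + \frac{6 + 5 \cdot 2 + 0 \cdot 2}{2 + 2}\right)^{2} = \left(30 + \frac{6 + 10 + 0}{4}\right)^{2} = \left(30 + \frac{1}{4} \cdot 16\right)^{2} = \left(30 + 4\right)^{2} = 34^{2} = 1156$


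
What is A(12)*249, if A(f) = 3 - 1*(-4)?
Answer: 1743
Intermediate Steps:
A(f) = 7 (A(f) = 3 + 4 = 7)
A(12)*249 = 7*249 = 1743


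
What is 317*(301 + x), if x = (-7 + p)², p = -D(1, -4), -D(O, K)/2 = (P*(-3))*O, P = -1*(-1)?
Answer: 148990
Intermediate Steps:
P = 1
D(O, K) = 6*O (D(O, K) = -2*1*(-3)*O = -(-6)*O = 6*O)
p = -6 ≈ -6.0000
x = 169 (x = (-7 - 6)² = (-13)² = 169)
317*(301 + x) = 317*(301 + 169) = 317*470 = 148990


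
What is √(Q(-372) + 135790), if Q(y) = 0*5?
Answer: √135790 ≈ 368.50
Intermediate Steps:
Q(y) = 0
√(Q(-372) + 135790) = √(0 + 135790) = √135790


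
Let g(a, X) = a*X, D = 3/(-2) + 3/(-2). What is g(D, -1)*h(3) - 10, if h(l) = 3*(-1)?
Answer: -19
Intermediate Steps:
h(l) = -3
D = -3 (D = 3*(-½) + 3*(-½) = -3/2 - 3/2 = -3)
g(a, X) = X*a
g(D, -1)*h(3) - 10 = -1*(-3)*(-3) - 10 = 3*(-3) - 10 = -9 - 10 = -19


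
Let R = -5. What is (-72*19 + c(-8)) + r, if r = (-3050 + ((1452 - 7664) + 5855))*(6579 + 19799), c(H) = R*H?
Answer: -89871174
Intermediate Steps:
c(H) = -5*H
r = -89869846 (r = (-3050 + (-6212 + 5855))*26378 = (-3050 - 357)*26378 = -3407*26378 = -89869846)
(-72*19 + c(-8)) + r = (-72*19 - 5*(-8)) - 89869846 = (-1368 + 40) - 89869846 = -1328 - 89869846 = -89871174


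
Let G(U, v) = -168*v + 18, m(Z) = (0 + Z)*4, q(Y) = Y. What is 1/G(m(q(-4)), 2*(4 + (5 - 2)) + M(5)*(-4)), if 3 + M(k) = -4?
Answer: -1/7038 ≈ -0.00014209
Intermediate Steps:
m(Z) = 4*Z (m(Z) = Z*4 = 4*Z)
M(k) = -7 (M(k) = -3 - 4 = -7)
G(U, v) = 18 - 168*v
1/G(m(q(-4)), 2*(4 + (5 - 2)) + M(5)*(-4)) = 1/(18 - 168*(2*(4 + (5 - 2)) - 7*(-4))) = 1/(18 - 168*(2*(4 + 3) + 28)) = 1/(18 - 168*(2*7 + 28)) = 1/(18 - 168*(14 + 28)) = 1/(18 - 168*42) = 1/(18 - 7056) = 1/(-7038) = -1/7038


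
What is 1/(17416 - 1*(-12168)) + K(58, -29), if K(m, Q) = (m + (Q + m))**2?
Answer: 223921297/29584 ≈ 7569.0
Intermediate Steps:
K(m, Q) = (Q + 2*m)**2
1/(17416 - 1*(-12168)) + K(58, -29) = 1/(17416 - 1*(-12168)) + (-29 + 2*58)**2 = 1/(17416 + 12168) + (-29 + 116)**2 = 1/29584 + 87**2 = 1/29584 + 7569 = 223921297/29584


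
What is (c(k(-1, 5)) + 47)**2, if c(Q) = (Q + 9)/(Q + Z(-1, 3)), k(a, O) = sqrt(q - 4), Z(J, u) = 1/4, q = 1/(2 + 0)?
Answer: (15936*sqrt(14) + 122135*I)/(4*sqrt(14) + 55*I) ≈ 2342.2 - 446.76*I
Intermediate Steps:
q = 1/2 ≈ 0.50000
Z(J, u) = 1/4
k(a, O) = I*sqrt(14)/2 (k(a, O) = sqrt(1/2 - 4) = sqrt(-7/2) = I*sqrt(14)/2)
c(Q) = (9 + Q)/(1/4 + Q) (c(Q) = (Q + 9)/(Q + 1/4) = (9 + Q)/(1/4 + Q))
(c(k(-1, 5)) + 47)**2 = (4*(9 + I*sqrt(14)/2)/(1 + 4*(I*sqrt(14)/2)) + 47)**2 = (4*(9 + I*sqrt(14)/2)/(1 + 2*I*sqrt(14)) + 47)**2 = (47 + 4*(9 + I*sqrt(14)/2)/(1 + 2*I*sqrt(14)))**2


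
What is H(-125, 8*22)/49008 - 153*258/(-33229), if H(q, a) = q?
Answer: 1930388167/1628486832 ≈ 1.1854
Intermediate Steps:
H(-125, 8*22)/49008 - 153*258/(-33229) = -125/49008 - 153*258/(-33229) = -125*1/49008 - 39474*(-1/33229) = -125/49008 + 39474/33229 = 1930388167/1628486832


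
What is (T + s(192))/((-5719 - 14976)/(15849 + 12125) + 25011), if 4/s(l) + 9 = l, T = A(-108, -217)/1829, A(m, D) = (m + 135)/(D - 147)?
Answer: 37178606921/42619560204754806 ≈ 8.7234e-7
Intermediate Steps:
A(m, D) = (135 + m)/(-147 + D)
T = -27/665756 (T = ((135 - 108)/(-147 - 217))/1829 = (27/(-364))*(1/1829) = -1/364*27*(1/1829) = -27/364*1/1829 = -27/665756 ≈ -4.0555e-5)
s(l) = 4/(-9 + l)
(T + s(192))/((-5719 - 14976)/(15849 + 12125) + 25011) = (-27/665756 + 4/(-9 + 192))/((-5719 - 14976)/(15849 + 12125) + 25011) = (-27/665756 + 4/183)/(-20695/27974 + 25011) = 2658083/(121833348*(699637019/27974)) = (2658083/121833348)*(27974/699637019) = 37178606921/42619560204754806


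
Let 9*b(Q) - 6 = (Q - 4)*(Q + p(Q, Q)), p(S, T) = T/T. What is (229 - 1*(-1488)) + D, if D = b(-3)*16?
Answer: 15773/9 ≈ 1752.6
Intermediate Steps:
p(S, T) = 1
b(Q) = ⅔ + (1 + Q)*(-4 + Q)/9 (b(Q) = ⅔ + ((Q - 4)*(Q + 1))/9 = ⅔ + ((-4 + Q)*(1 + Q))/9 = ⅔ + ((1 + Q)*(-4 + Q))/9 = ⅔ + (1 + Q)*(-4 + Q)/9)
D = 320/9 (D = (2/9 - ⅓*(-3) + (⅑)*(-3)²)*16 = (2/9 + 1 + (⅑)*9)*16 = (2/9 + 1 + 1)*16 = (20/9)*16 = 320/9 ≈ 35.556)
(229 - 1*(-1488)) + D = (229 - 1*(-1488)) + 320/9 = (229 + 1488) + 320/9 = 1717 + 320/9 = 15773/9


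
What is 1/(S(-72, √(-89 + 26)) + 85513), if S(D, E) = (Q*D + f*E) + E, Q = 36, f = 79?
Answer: 82921/6876295441 - 240*I*√7/6876295441 ≈ 1.2059e-5 - 9.2343e-8*I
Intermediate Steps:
S(D, E) = 36*D + 80*E (S(D, E) = (36*D + 79*E) + E = 36*D + 80*E)
1/(S(-72, √(-89 + 26)) + 85513) = 1/((36*(-72) + 80*√(-89 + 26)) + 85513) = 1/((-2592 + 80*√(-63)) + 85513) = 1/((-2592 + 80*(3*I*√7)) + 85513) = 1/((-2592 + 240*I*√7) + 85513) = 1/(82921 + 240*I*√7)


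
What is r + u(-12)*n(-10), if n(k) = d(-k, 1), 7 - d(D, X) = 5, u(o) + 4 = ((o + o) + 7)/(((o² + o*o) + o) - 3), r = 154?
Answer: 39824/273 ≈ 145.88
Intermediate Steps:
u(o) = -4 + (7 + 2*o)/(-3 + o + 2*o²) (u(o) = -4 + ((o + o) + 7)/(((o² + o*o) + o) - 3) = -4 + (2*o + 7)/(((o² + o²) + o) - 3) = -4 + (7 + 2*o)/((2*o² + o) - 3) = -4 + (7 + 2*o)/((o + 2*o²) - 3) = -4 + (7 + 2*o)/(-3 + o + 2*o²))
d(D, X) = 2 (d(D, X) = 7 - 1*5 = 7 - 5 = 2)
n(k) = 2
r + u(-12)*n(-10) = 154 + ((19 - 8*(-12)² - 2*(-12))/(-3 - 12 + 2*(-12)²))*2 = 154 + ((19 - 8*144 + 24)/(-3 - 12 + 2*144))*2 = 154 + ((19 - 1152 + 24)/(-3 - 12 + 288))*2 = 154 + (-1109/273)*2 = 154 + ((1/273)*(-1109))*2 = 154 - 1109/273*2 = 154 - 2218/273 = 39824/273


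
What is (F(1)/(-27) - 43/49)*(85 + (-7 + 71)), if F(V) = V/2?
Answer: -353279/2646 ≈ -133.51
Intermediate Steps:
F(V) = V/2 (F(V) = V*(1/2) = V/2)
(F(1)/(-27) - 43/49)*(85 + (-7 + 71)) = (((1/2)*1)/(-27) - 43/49)*(85 + (-7 + 71)) = ((1/2)*(-1/27) - 43*1/49)*(85 + 64) = (-1/54 - 43/49)*149 = -2371/2646*149 = -353279/2646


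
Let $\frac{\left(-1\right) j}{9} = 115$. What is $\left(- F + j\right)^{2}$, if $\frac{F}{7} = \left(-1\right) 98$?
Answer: $121801$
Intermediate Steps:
$j = -1035$ ($j = \left(-9\right) 115 = -1035$)
$F = -686$ ($F = 7 \left(\left(-1\right) 98\right) = 7 \left(-98\right) = -686$)
$\left(- F + j\right)^{2} = \left(\left(-1\right) \left(-686\right) - 1035\right)^{2} = \left(686 - 1035\right)^{2} = \left(-349\right)^{2} = 121801$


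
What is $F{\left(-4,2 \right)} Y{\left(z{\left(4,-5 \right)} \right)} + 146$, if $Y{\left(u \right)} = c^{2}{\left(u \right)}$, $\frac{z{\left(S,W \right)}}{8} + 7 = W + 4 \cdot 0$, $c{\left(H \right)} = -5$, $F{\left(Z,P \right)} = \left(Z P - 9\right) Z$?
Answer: $1846$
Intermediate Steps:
$F{\left(Z,P \right)} = Z \left(-9 + P Z\right)$ ($F{\left(Z,P \right)} = \left(P Z - 9\right) Z = \left(-9 + P Z\right) Z = Z \left(-9 + P Z\right)$)
$z{\left(S,W \right)} = -56 + 8 W$ ($z{\left(S,W \right)} = -56 + 8 \left(W + 4 \cdot 0\right) = -56 + 8 \left(W + 0\right) = -56 + 8 W$)
$Y{\left(u \right)} = 25$ ($Y{\left(u \right)} = \left(-5\right)^{2} = 25$)
$F{\left(-4,2 \right)} Y{\left(z{\left(4,-5 \right)} \right)} + 146 = - 4 \left(-9 + 2 \left(-4\right)\right) 25 + 146 = - 4 \left(-9 - 8\right) 25 + 146 = \left(-4\right) \left(-17\right) 25 + 146 = 68 \cdot 25 + 146 = 1700 + 146 = 1846$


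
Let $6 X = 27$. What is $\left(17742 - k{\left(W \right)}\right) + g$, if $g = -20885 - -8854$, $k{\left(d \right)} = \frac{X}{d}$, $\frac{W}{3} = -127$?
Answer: $\frac{1450597}{254} \approx 5711.0$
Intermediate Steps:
$W = -381$ ($W = 3 \left(-127\right) = -381$)
$X = \frac{9}{2}$ ($X = \frac{1}{6} \cdot 27 = \frac{9}{2} \approx 4.5$)
$k{\left(d \right)} = \frac{9}{2 d}$
$g = -12031$ ($g = -20885 + 8854 = -12031$)
$\left(17742 - k{\left(W \right)}\right) + g = \left(17742 - \frac{9}{2 \left(-381\right)}\right) - 12031 = \left(17742 - \frac{9}{2} \left(- \frac{1}{381}\right)\right) - 12031 = \left(17742 - - \frac{3}{254}\right) - 12031 = \left(17742 + \frac{3}{254}\right) - 12031 = \frac{4506471}{254} - 12031 = \frac{1450597}{254}$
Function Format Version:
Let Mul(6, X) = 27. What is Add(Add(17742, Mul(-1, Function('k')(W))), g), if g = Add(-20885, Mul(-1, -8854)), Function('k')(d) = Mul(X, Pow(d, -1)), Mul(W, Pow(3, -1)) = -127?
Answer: Rational(1450597, 254) ≈ 5711.0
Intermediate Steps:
W = -381 (W = Mul(3, -127) = -381)
X = Rational(9, 2) (X = Mul(Rational(1, 6), 27) = Rational(9, 2) ≈ 4.5000)
Function('k')(d) = Mul(Rational(9, 2), Pow(d, -1))
g = -12031 (g = Add(-20885, 8854) = -12031)
Add(Add(17742, Mul(-1, Function('k')(W))), g) = Add(Add(17742, Mul(-1, Mul(Rational(9, 2), Pow(-381, -1)))), -12031) = Add(Add(17742, Mul(-1, Mul(Rational(9, 2), Rational(-1, 381)))), -12031) = Add(Add(17742, Mul(-1, Rational(-3, 254))), -12031) = Add(Add(17742, Rational(3, 254)), -12031) = Add(Rational(4506471, 254), -12031) = Rational(1450597, 254)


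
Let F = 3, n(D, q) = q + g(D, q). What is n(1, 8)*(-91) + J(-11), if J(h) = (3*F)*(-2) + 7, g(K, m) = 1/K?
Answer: -830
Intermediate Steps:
n(D, q) = q + 1/D
J(h) = -11 (J(h) = (3*3)*(-2) + 7 = 9*(-2) + 7 = -18 + 7 = -11)
n(1, 8)*(-91) + J(-11) = (8 + 1/1)*(-91) - 11 = (8 + 1)*(-91) - 11 = 9*(-91) - 11 = -819 - 11 = -830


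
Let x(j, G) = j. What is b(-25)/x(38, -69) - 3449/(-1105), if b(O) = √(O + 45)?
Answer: 3449/1105 + √5/19 ≈ 3.2390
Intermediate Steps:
b(O) = √(45 + O)
b(-25)/x(38, -69) - 3449/(-1105) = √(45 - 25)/38 - 3449/(-1105) = √20*(1/38) - 3449*(-1/1105) = (2*√5)*(1/38) + 3449/1105 = √5/19 + 3449/1105 = 3449/1105 + √5/19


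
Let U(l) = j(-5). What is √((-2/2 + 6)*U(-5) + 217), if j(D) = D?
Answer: 8*√3 ≈ 13.856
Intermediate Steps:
U(l) = -5
√((-2/2 + 6)*U(-5) + 217) = √((-2/2 + 6)*(-5) + 217) = √((-2*½ + 6)*(-5) + 217) = √((-1 + 6)*(-5) + 217) = √(5*(-5) + 217) = √(-25 + 217) = √192 = 8*√3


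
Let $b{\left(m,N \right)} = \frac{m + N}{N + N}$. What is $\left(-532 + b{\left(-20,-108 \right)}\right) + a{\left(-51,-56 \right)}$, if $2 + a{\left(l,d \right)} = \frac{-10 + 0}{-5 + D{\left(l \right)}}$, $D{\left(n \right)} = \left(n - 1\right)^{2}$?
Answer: $- \frac{38871268}{72873} \approx -533.41$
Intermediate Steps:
$D{\left(n \right)} = \left(-1 + n\right)^{2}$
$b{\left(m,N \right)} = \frac{N + m}{2 N}$
$a{\left(l,d \right)} = -2 - \frac{10}{-5 + \left(-1 + l\right)^{2}}$ ($a{\left(l,d \right)} = -2 + \frac{-10 + 0}{-5 + \left(-1 + l\right)^{2}} = -2 - \frac{10}{-5 + \left(-1 + l\right)^{2}}$)
$\left(-532 + b{\left(-20,-108 \right)}\right) + a{\left(-51,-56 \right)} = \left(-532 + \frac{-108 - 20}{2 \left(-108\right)}\right) - \frac{2 \left(-1 - 51\right)^{2}}{-5 + \left(-1 - 51\right)^{2}} = \left(-532 + \frac{1}{2} \left(- \frac{1}{108}\right) \left(-128\right)\right) - \frac{2 \left(-52\right)^{2}}{-5 + \left(-52\right)^{2}} = \left(-532 + \frac{16}{27}\right) - \frac{5408}{-5 + 2704} = - \frac{14348}{27} - \frac{5408}{2699} = - \frac{38871268}{72873}$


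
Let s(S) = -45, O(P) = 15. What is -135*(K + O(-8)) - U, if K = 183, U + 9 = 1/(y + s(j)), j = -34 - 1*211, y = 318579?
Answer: -8511547015/318534 ≈ -26721.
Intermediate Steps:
j = -245 (j = -34 - 211 = -245)
U = -2866805/318534 (U = -9 + 1/(318579 - 45) = -9 + 1/318534 = -2866805/318534 ≈ -9.0000)
-135*(K + O(-8)) - U = -135*(183 + 15) - 1*(-2866805/318534) = -135*198 + 2866805/318534 = -26730 + 2866805/318534 = -8511547015/318534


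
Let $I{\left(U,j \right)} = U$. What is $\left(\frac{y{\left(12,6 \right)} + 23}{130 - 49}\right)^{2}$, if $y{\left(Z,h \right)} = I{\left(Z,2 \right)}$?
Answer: $\frac{1225}{6561} \approx 0.18671$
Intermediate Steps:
$y{\left(Z,h \right)} = Z$
$\left(\frac{y{\left(12,6 \right)} + 23}{130 - 49}\right)^{2} = \left(\frac{12 + 23}{130 - 49}\right)^{2} = \left(\frac{35}{81}\right)^{2} = \frac{1225}{6561}$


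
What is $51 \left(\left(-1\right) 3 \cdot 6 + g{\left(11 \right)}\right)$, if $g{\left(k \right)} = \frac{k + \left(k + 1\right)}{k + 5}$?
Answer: $- \frac{13515}{16} \approx -844.69$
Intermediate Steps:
$g{\left(k \right)} = \frac{1 + 2 k}{5 + k}$ ($g{\left(k \right)} = \frac{k + \left(1 + k\right)}{5 + k} = \frac{1 + 2 k}{5 + k}$)
$51 \left(\left(-1\right) 3 \cdot 6 + g{\left(11 \right)}\right) = 51 \left(\left(-1\right) 3 \cdot 6 + \frac{1 + 2 \cdot 11}{5 + 11}\right) = 51 \left(\left(-3\right) 6 + \frac{1 + 22}{16}\right) = 51 \left(-18 + \frac{1}{16} \cdot 23\right) = 51 \left(-18 + \frac{23}{16}\right) = 51 \left(- \frac{265}{16}\right) = - \frac{13515}{16}$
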